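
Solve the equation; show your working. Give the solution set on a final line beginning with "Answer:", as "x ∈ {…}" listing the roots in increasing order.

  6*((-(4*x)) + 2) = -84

Step 1. [6*((-(4*x)) + 2) = -84] divide by the outer 6, so div: (-(4*x)) + 2 = -14.
Step 2. [(-(4*x)) + 2 = -14] 2 comes off first (subtract 2), so sub: -(4*x) = -16.
Step 3. [-(4*x) = -16] LHS negated; negate both sides ⇒ neg: 4*x = 16.
Step 4. [4*x = 16] LHS = 4·(…); ÷4 both sides, so div: x = 4.

Answer: x ∈ {4}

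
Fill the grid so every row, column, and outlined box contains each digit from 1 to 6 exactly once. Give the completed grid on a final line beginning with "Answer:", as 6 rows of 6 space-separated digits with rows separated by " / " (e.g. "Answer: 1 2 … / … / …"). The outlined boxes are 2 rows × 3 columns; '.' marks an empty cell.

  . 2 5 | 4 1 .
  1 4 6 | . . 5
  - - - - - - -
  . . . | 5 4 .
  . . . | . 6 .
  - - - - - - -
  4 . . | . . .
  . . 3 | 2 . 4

Step 1. [r6c2∈{1,5,6}] r6c2 is the only open cell in row 6 admitting 1. So r6c2=1.
Step 2. [r2c4∈{3}] only 3 remains possible at r2c4, so r2c4=3.
Step 3. [r4c4∈{1}] r4c4's peers cover all but 1. So r4c4=1.
Step 4. [r6c1∈{5,6}] across row 6, 6 lands solely at r6c1, so r6c1=6.
Step 5. [r4c1∈{2,3,5}] across col 1, 5 lands solely at r4c1. So r4c1=5.
Step 6. [r3c1∈{2,3}] 2 has one home in col 1: r3c1. So r3c1=2.
Step 7. [r3c6∈{3}] r3c6 is down to just 3 ⇒ r3c6=3.
Step 8. [r1c6∈{6}] r1c6 is down to just 6 ⇒ r1c6=6.
Step 9. [r6c5∈{5}] nothing but 5 survives at r6c5. So r6c5=5.
Step 10. [r4c6∈{2}] r4c6 has the single candidate 2, so r4c6=2.
Step 11. [r2c5∈{2}] r2c5's peers cover all but 2, so r2c5=2.
Step 12. [r3c3∈{1}] r3c3 is down to just 1. So r3c3=1.
Step 13. [r1c1∈{3}] only 3 remains possible at r1c1 ⇒ r1c1=3.
Step 14. [r5c3∈{2}] r5c3 is down to just 2, so r5c3=2.
Step 15. [r5c2∈{5}] only 5 remains possible at r5c2, so r5c2=5.
Step 16. [r5c4∈{6}] r5c4's peers cover all but 6. So r5c4=6.
Step 17. [r4c3∈{4}] nothing but 4 survives at r4c3. So r4c3=4.
Step 18. [r4c2∈{3}] r4c2's peers cover all but 3, so r4c2=3.
Step 19. [r3c2∈{6}] r3c2's peers cover all but 6 ⇒ r3c2=6.
Step 20. [r5c5∈{3}] r5c5 has the single candidate 3. So r5c5=3.
Step 21. [r5c6∈{1}] r5c6's peers cover all but 1. So r5c6=1.

Answer: 3 2 5 4 1 6 / 1 4 6 3 2 5 / 2 6 1 5 4 3 / 5 3 4 1 6 2 / 4 5 2 6 3 1 / 6 1 3 2 5 4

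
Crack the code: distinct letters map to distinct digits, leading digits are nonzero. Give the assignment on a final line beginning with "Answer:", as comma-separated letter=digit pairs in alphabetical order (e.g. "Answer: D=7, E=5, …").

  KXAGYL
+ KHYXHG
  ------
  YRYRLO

Step 1. [col 1: L + G ≡ O (mod 10)] several values work for L in column 1 (L + G ≡ O (mod 10), carry-in 0); try L=5. So L=5.
Step 2. [col 1: L + G ≡ O (mod 10)] no forcing yet in column 1 (carry-in 0); G=7 is free and consistent — try it, so G=7.
Step 3. [col 1: L + G ≡ O (mod 10)] from column 1 (L=5, G=7, carry-in 0, digits 5,7 already taken and all letters distinct): O must equal 2, so O=2.
Step 4. [col 2: Y + H ≡ L (mod 10)] column 2 (Y + H ≡ L (mod 10), carry-in 1) doesn't pin Y yet; pick Y=6 and continue ⇒ Y=6.
Step 5. [col 2: Y + H ≡ L (mod 10)] column 2: given Y=6, L=5, carry-in 1, and digits 2,5,6,7 already taken and all letters distinct, Y+H≡L (mod 10) forces H=8. So H=8.
Step 6. [col 3: G + X ≡ R (mod 10)] R=9 is one option consistent with column 3 (G + X ≡ R (mod 10), carry-in 1) — take it ⇒ R=9.
Step 7. [col 3: G + X ≡ R (mod 10)] column 3: given G=7, R=9, carry-in 1, and digits 2,5,6,7,8,9 already taken and all letters distinct, G+X≡R (mod 10) forces X=1 ⇒ X=1.
Step 8. [col 4: A + Y ≡ Y (mod 10)] from column 4 (Y=6, carry-in 0, digits 1,2,5,6,7,8,9 already taken and all letters distinct): A must equal 0. So A=0.
Step 9. [col 6: K + K ≡ Y (mod 10)] column 6 reads K+K+carry(0)=Y with Y=6; with digits 0,1,2,5,6,7,8,9 already taken and all letters distinct, the only value for K is 3. So K=3.

Answer: A=0, G=7, H=8, K=3, L=5, O=2, R=9, X=1, Y=6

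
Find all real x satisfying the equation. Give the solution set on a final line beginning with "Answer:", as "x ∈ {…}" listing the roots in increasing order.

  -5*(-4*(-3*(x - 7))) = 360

Step 1. [-5*(-4*(-3*(x - 7))) = 360] -5 out front; divide by -5 ⇒ div: -4*(-3*(x - 7)) = -72.
Step 2. [-4*(-3*(x - 7)) = -72] -4·(inner) — divide through by -4 ⇒ div: -3*(x - 7) = 18.
Step 3. [-3*(x - 7) = 18] leading coefficient -3: divide by -3 ⇒ div: x - 7 = -6.
Step 4. [x - 7 = -6] add 7: x sits inside (… - 7), so sub: x = 1.

Answer: x ∈ {1}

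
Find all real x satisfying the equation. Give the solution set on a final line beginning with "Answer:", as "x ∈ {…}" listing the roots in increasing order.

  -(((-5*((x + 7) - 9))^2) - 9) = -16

Step 1. [-(((-5*((x + 7) - 9))^2) - 9) = -16] leading − — multiply by −1, so neg: ((-5*((x + 7) - 9))^2) - 9 = 16.
Step 2. [((-5*((x + 7) - 9))^2) - 9 = 16] the outer -9 inverts by adding 9, so sub: (-5*((x + 7) - 9))^2 = 25.
Step 3. [(-5*((x + 7) - 9))^2 = 25] √ both sides: 25 ≥ 0 gives two branches. So sqrt: -5*((x + 7) - 9) = 5 or -5.
Step 4. [-5*((x + 7) - 9) = 5 or -5] -5 out front; divide by -5, so div: (x + 7) - 9 = -1 or 1.
Step 5. [(x + 7) - 9 = -1 or 1] add 9: x sits inside (… - 9) ⇒ sub: x + 7 = 8 or 10.
Step 6. [x + 7 = 8 or 10] +7 is outermost — subtract 7 both sides, so sub: x = 1 or 3.

Answer: x ∈ {1, 3}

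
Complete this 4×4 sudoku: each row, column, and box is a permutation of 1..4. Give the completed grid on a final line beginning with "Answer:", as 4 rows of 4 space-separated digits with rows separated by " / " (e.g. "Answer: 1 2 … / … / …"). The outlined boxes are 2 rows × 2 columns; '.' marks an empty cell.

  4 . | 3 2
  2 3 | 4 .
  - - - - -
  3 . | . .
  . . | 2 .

Step 1. [r4c1∈{1}] r4c1 is down to just 1, so r4c1=1.
Step 2. [r4c2∈{4}] r4c2's peers cover all but 4, so r4c2=4.
Step 3. [r3c3∈{1}] r3c3 is down to just 1, so r3c3=1.
Step 4. [r2c4∈{1}] only 1 remains possible at r2c4, so r2c4=1.
Step 5. [r1c2∈{1}] only 1 remains possible at r1c2, so r1c2=1.
Step 6. [r3c2∈{2}] r3c2's peers cover all but 2 ⇒ r3c2=2.
Step 7. [r3c4∈{4}] nothing but 4 survives at r3c4, so r3c4=4.
Step 8. [r4c4∈{3}] r4c4 has the single candidate 3. So r4c4=3.

Answer: 4 1 3 2 / 2 3 4 1 / 3 2 1 4 / 1 4 2 3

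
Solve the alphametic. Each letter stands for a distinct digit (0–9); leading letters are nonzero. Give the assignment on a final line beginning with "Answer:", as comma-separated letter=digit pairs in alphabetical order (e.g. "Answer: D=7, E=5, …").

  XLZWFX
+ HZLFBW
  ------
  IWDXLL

Step 1. [col 1: X + W ≡ L (mod 10)] no forcing yet in column 1 (carry-in 0); X=3 is free and consistent — try it. So X=3.
Step 2. [col 1: X + W ≡ L (mod 10)] L=1 is one option consistent with column 1 (X + W ≡ L (mod 10), carry-in 0) — take it. So L=1.
Step 3. [col 1: X + W ≡ L (mod 10)] from column 1 (X=3, L=1, carry-in 0, digits 1,3 already taken and all letters distinct): W must equal 8, so W=8.
Step 4. [col 2: F + B ≡ L (mod 10)] F=4 is one option consistent with column 2 (F + B ≡ L (mod 10), carry-in 1) — take it ⇒ F=4.
Step 5. [col 2: F + B ≡ L (mod 10)] in column 2 we have F+B≡L with carry-in 1; given F=4, L=1 and digits 1,3,4,8 already taken and all letters distinct, that pins B to 6 ⇒ B=6.
Step 6. [col 4: Z + L ≡ D (mod 10)] several values work for D in column 4 (Z + L ≡ D (mod 10), carry-in 1); try D=9, so D=9.
Step 7. [col 4: Z + L ≡ D (mod 10)] from column 4 (L=1, D=9, carry-in 1, digits 1,3,4,6,8,9 already taken and all letters distinct): Z must equal 7 ⇒ Z=7.
Step 8. [col 6: X + H ≡ I (mod 10)] in column 6 we have X+H≡I with carry-in 0; given X=3 and digits 1,3,4,6,7,8,9 already taken and all letters distinct, that pins H to 2 ⇒ H=2.
Step 9. [col 6: X + H ≡ I (mod 10)] from column 6 (X=3, H=2, carry-in 0, digits 1,2,3,4,6,7,8,9 already taken and all letters distinct): I must equal 5, so I=5.

Answer: B=6, D=9, F=4, H=2, I=5, L=1, W=8, X=3, Z=7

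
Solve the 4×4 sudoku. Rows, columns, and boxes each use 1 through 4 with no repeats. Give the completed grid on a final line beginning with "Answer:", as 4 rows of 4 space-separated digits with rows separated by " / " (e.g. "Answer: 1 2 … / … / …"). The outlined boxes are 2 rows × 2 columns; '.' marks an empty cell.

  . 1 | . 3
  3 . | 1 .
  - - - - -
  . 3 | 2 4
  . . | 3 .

Step 1. [r1c1∈{2,4}] 2 has one home in row 1: r1c1, so r1c1=2.
Step 2. [r4c1∈{1,4}] 4 has one home in col 1: r4c1, so r4c1=4.
Step 3. [r3c1∈{1}] r3c1's peers cover all but 1, so r3c1=1.
Step 4. [r1c3∈{4}] r1c3 is down to just 4, so r1c3=4.
Step 5. [r4c4∈{1}] nothing but 1 survives at r4c4 ⇒ r4c4=1.
Step 6. [r2c4∈{2}] r2c4 has the single candidate 2. So r2c4=2.
Step 7. [r2c2∈{4}] r2c2 is down to just 4, so r2c2=4.
Step 8. [r4c2∈{2}] r4c2 is down to just 2. So r4c2=2.

Answer: 2 1 4 3 / 3 4 1 2 / 1 3 2 4 / 4 2 3 1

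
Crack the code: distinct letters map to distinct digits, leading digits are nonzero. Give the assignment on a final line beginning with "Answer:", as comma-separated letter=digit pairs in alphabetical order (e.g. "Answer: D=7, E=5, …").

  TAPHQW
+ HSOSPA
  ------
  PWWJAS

Step 1. [col 1: W + A ≡ S (mod 10)] several values work for S in column 1 (W + A ≡ S (mod 10), carry-in 0); try S=4. So S=4.
Step 2. [col 1: W + A ≡ S (mod 10)] no forcing yet in column 1 (carry-in 0); W=9 is free and consistent — try it, so W=9.
Step 3. [col 1: W + A ≡ S (mod 10)] column 1 reads W+A+carry(0)=S with W=9, S=4; with digits 4,9 already taken and all letters distinct, the only value for A is 5 ⇒ A=5.
Step 4. [col 2: Q + P ≡ A (mod 10)] several values work for P in column 2 (Q + P ≡ A (mod 10), carry-in 1); try P=8. So P=8.
Step 5. [col 2: Q + P ≡ A (mod 10)] in column 2 we have Q+P≡A with carry-in 1; given P=8, A=5 and digits 4,5,8,9 already taken and all letters distinct, that pins Q to 6, so Q=6.
Step 6. [col 3: H + S ≡ J (mod 10)] several values work for H in column 3 (H + S ≡ J (mod 10), carry-in 1); try H=7, so H=7.
Step 7. [col 3: H + S ≡ J (mod 10)] in column 3 we have H+S≡J with carry-in 1; given H=7, S=4 and digits 4,5,6,7,8,9 already taken and all letters distinct, that pins J to 2 ⇒ J=2.
Step 8. [col 4: P + O ≡ W (mod 10)] column 4 reads P+O+carry(1)=W with P=8, W=9; with digits 2,4,5,6,7,8,9 already taken and all letters distinct, the only value for O is 0. So O=0.
Step 9. [col 6: T + H ≡ P (mod 10)] from column 6 (H=7, P=8, carry-in 0, digits 0,2,4,5,6,7,8,9 already taken and all letters distinct): T must equal 1. So T=1.

Answer: A=5, H=7, J=2, O=0, P=8, Q=6, S=4, T=1, W=9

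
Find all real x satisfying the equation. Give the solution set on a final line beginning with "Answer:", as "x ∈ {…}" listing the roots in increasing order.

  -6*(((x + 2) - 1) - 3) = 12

Step 1. [-6*(((x + 2) - 1) - 3) = 12] -6·(inner) — divide through by -6. So div: ((x + 2) - 1) - 3 = -2.
Step 2. [((x + 2) - 1) - 3 = -2] 3 comes off first (add 3). So sub: (x + 2) - 1 = 1.
Step 3. [(x + 2) - 1 = 1] 1 comes off first (add 1). So sub: x + 2 = 2.
Step 4. [x + 2 = 2] +2 is outermost — subtract 2 both sides, so sub: x = 0.

Answer: x ∈ {0}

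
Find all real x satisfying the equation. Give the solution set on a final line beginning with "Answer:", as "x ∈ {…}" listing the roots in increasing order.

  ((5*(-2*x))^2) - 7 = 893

Step 1. [((5*(-2*x))^2) - 7 = 893] peel the -7: add 7 from each side ⇒ sub: (5*(-2*x))^2 = 900.
Step 2. [(5*(-2*x))^2 = 900] 900 ≥ 0, LHS is (·)² — take ±√. So sqrt: 5*(-2*x) = 30 or -30.
Step 3. [5*(-2*x) = 30 or -30] divide by the outer 5 ⇒ div: -2*x = 6 or -6.
Step 4. [-2*x = 6 or -6] leading coefficient -2: divide by -2. So div: x = -3 or 3.

Answer: x ∈ {-3, 3}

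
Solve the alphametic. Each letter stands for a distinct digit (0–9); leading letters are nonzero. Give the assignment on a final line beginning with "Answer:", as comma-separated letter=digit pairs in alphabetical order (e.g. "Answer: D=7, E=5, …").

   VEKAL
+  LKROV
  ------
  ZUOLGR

Step 1. [col 1: L + V ≡ R (mod 10)] no forcing yet in column 1 (carry-in 0); L=8 is free and consistent — try it. So L=8.
Step 2. [col 1: L + V ≡ R (mod 10)] column 1 (L + V ≡ R (mod 10), carry-in 0) doesn't pin V yet; pick V=6 and continue ⇒ V=6.
Step 3. [col 1: L + V ≡ R (mod 10)] in column 1 we have L+V≡R with carry-in 0; given L=8, V=6 and digits 6,8 already taken and all letters distinct, that pins R to 4. So R=4.
Step 4. [Z] adding two 5-digit numbers gives at most 5+1 digits, and here it does — Z is that final carry and must be 1. So Z=1.
Step 5. [col 2: A + O ≡ G (mod 10)] no forcing yet in column 2 (carry-in 1); O=2 is free and consistent — try it ⇒ O=2.
Step 6. [col 2: A + O ≡ G (mod 10)] column 2 (A + O ≡ G (mod 10), carry-in 1) doesn't pin A yet; pick A=7 and continue. So A=7.
Step 7. [col 2: A + O ≡ G (mod 10)] in column 2 we have A+O≡G with carry-in 1; given A=7, O=2 and digits 1,2,4,6,7,8 already taken and all letters distinct, that pins G to 0 ⇒ G=0.
Step 8. [col 3: K + R ≡ L (mod 10)] column 3 reads K+R+carry(1)=L with R=4, L=8; with digits 0,1,2,4,6,7,8 already taken and all letters distinct, the only value for K is 3. So K=3.
Step 9. [col 4: E + K ≡ O (mod 10)] in column 4 we have E+K≡O with carry-in 0; given K=3, O=2 and digits 0,1,2,3,4,6,7,8 already taken and all letters distinct, that pins E to 9, so E=9.
Step 10. [col 5: V + L ≡ U (mod 10)] from column 5 (V=6, L=8, carry-in 1, digits 0,1,2,3,4,6,7,8,9 already taken and all letters distinct): U must equal 5, so U=5.

Answer: A=7, E=9, G=0, K=3, L=8, O=2, R=4, U=5, V=6, Z=1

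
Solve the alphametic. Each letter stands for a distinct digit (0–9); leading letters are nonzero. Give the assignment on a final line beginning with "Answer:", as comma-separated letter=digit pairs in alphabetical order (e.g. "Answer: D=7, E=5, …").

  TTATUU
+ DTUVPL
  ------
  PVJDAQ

Step 1. [col 1: U + L ≡ Q (mod 10)] U=1 is one option consistent with column 1 (U + L ≡ Q (mod 10), carry-in 0) — take it ⇒ U=1.
Step 2. [col 1: U + L ≡ Q (mod 10)] no forcing yet in column 1 (carry-in 0); L=5 is free and consistent — try it ⇒ L=5.
Step 3. [col 1: U + L ≡ Q (mod 10)] column 1: given U=1, L=5, carry-in 0, and digits 1,5 already taken and all letters distinct, U+L≡Q (mod 10) forces Q=6 ⇒ Q=6.
Step 4. [col 2: U + P ≡ A (mod 10)] A=8 is one option consistent with column 2 (U + P ≡ A (mod 10), carry-in 0) — take it ⇒ A=8.
Step 5. [col 2: U + P ≡ A (mod 10)] column 2: given U=1, A=8, carry-in 0, and digits 1,5,6,8 already taken and all letters distinct, U+P≡A (mod 10) forces P=7, so P=7.
Step 6. [col 3: T + V ≡ D (mod 10)] column 3 (T + V ≡ D (mod 10), carry-in 0) doesn't pin D yet; pick D=3 and continue ⇒ D=3.
Step 7. [col 3: T + V ≡ D (mod 10)] column 3 (T + V ≡ D (mod 10), carry-in 0) doesn't pin T yet; pick T=4 and continue, so T=4.
Step 8. [col 3: T + V ≡ D (mod 10)] from column 3 (T=4, D=3, carry-in 0, digits 1,3,4,5,6,7,8 already taken and all letters distinct): V must equal 9, so V=9.
Step 9. [col 4: A + U ≡ J (mod 10)] column 4: given A=8, U=1, carry-in 1, and digits 1,3,4,5,6,7,8,9 already taken and all letters distinct, A+U≡J (mod 10) forces J=0 ⇒ J=0.

Answer: A=8, D=3, J=0, L=5, P=7, Q=6, T=4, U=1, V=9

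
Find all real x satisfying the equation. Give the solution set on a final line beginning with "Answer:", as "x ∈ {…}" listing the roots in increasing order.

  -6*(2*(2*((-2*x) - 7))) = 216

Step 1. [-6*(2*(2*((-2*x) - 7))) = 216] -6·(inner) — divide through by -6, so div: 2*(2*((-2*x) - 7)) = -36.
Step 2. [2*(2*((-2*x) - 7)) = -36] 2·(inner) — divide through by 2, so div: 2*((-2*x) - 7) = -18.
Step 3. [2*((-2*x) - 7) = -18] leading coefficient 2: divide by 2. So div: (-2*x) - 7 = -9.
Step 4. [(-2*x) - 7 = -9] 7 comes off first (add 7), so sub: -2*x = -2.
Step 5. [-2*x = -2] divide by the outer -2, so div: x = 1.

Answer: x ∈ {1}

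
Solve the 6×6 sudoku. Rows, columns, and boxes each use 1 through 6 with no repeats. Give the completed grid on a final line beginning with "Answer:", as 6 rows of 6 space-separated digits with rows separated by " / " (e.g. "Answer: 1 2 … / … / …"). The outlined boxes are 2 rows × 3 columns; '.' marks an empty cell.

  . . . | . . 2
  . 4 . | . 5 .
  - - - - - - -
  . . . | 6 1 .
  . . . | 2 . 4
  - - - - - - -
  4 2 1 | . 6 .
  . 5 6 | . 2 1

Step 1. [r3c2∈{3}] r3c2 is down to just 3. So r3c2=3.
Step 2. [r4c3∈{5}] only 5 remains possible at r4c3 ⇒ r4c3=5.
Step 3. [r1c3∈{3}] only 3 remains possible at r1c3 ⇒ r1c3=3.
Step 4. [r5c4∈{3,5}] across col 4, 5 lands solely at r5c4 ⇒ r5c4=5.
Step 5. [r3c1∈{2}] r3c1 is down to just 2, so r3c1=2.
Step 6. [r6c4∈{3,4}] row 6 places 4 nowhere but r6c4, so r6c4=4.
Step 7. [r1c4∈{1}] r1c4 is down to just 1. So r1c4=1.
Step 8. [r1c2∈{6}] r1c2 has the single candidate 6. So r1c2=6.
Step 9. [r5c6∈{3}] r5c6 is down to just 3, so r5c6=3.
Step 10. [r2c1∈{1}] r2c1 is down to just 1, so r2c1=1.
Step 11. [r1c5∈{4}] nothing but 4 survives at r1c5 ⇒ r1c5=4.
Step 12. [r4c1∈{6}] nothing but 6 survives at r4c1. So r4c1=6.
Step 13. [r2c6∈{6}] r2c6 has the single candidate 6, so r2c6=6.
Step 14. [r2c4∈{3}] r2c4 has the single candidate 3, so r2c4=3.
Step 15. [r1c1∈{5}] only 5 remains possible at r1c1, so r1c1=5.
Step 16. [r4c5∈{3}] r4c5's peers cover all but 3, so r4c5=3.
Step 17. [r4c2∈{1}] only 1 remains possible at r4c2. So r4c2=1.
Step 18. [r3c3∈{4}] r3c3's peers cover all but 4 ⇒ r3c3=4.
Step 19. [r6c1∈{3}] nothing but 3 survives at r6c1 ⇒ r6c1=3.
Step 20. [r2c3∈{2}] only 2 remains possible at r2c3 ⇒ r2c3=2.
Step 21. [r3c6∈{5}] nothing but 5 survives at r3c6 ⇒ r3c6=5.

Answer: 5 6 3 1 4 2 / 1 4 2 3 5 6 / 2 3 4 6 1 5 / 6 1 5 2 3 4 / 4 2 1 5 6 3 / 3 5 6 4 2 1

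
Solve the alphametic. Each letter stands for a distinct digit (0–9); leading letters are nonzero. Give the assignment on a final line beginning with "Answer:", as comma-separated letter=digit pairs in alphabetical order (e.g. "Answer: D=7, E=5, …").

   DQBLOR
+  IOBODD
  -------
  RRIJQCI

Step 1. [col 1: R + D ≡ I (mod 10)] no forcing yet in column 1 (carry-in 0); R=1 is free and consistent — try it. So R=1.
Step 2. [col 1: R + D ≡ I (mod 10)] column 1 (R + D ≡ I (mod 10), carry-in 0) doesn't pin I yet; pick I=6 and continue ⇒ I=6.
Step 3. [col 1: R + D ≡ I (mod 10)] from column 1 (R=1, I=6, carry-in 0, digits 1,6 already taken and all letters distinct): D must equal 5. So D=5.
Step 4. [col 2: O + D ≡ C (mod 10)] C=9 is one option consistent with column 2 (O + D ≡ C (mod 10), carry-in 0) — take it. So C=9.
Step 5. [col 2: O + D ≡ C (mod 10)] column 2 reads O+D+carry(0)=C with D=5, C=9; with digits 1,5,6,9 already taken and all letters distinct, the only value for O is 4 ⇒ O=4.
Step 6. [col 3: L + O ≡ Q (mod 10)] no forcing yet in column 3 (carry-in 0); L=8 is free and consistent — try it ⇒ L=8.
Step 7. [col 3: L + O ≡ Q (mod 10)] column 3: given L=8, O=4, carry-in 0, and digits 1,4,5,6,8,9 already taken and all letters distinct, L+O≡Q (mod 10) forces Q=2. So Q=2.
Step 8. [col 4: B + B ≡ J (mod 10)] from column 4 (nothing yet, carry-in 1, digits 1,2,4,5,6,8,9 already taken and all letters distinct): J must equal 7 ⇒ J=7.
Step 9. [col 4: B + B ≡ J (mod 10)] column 4 reads B+B+carry(1)=J with J=7; with digits 1,2,4,5,6,7,8,9 already taken and all letters distinct, the only value for B is 3, so B=3.

Answer: B=3, C=9, D=5, I=6, J=7, L=8, O=4, Q=2, R=1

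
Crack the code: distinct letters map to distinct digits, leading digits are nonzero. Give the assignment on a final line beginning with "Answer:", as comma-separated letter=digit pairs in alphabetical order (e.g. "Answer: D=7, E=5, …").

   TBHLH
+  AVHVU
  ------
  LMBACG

Step 1. [col 1: H + U ≡ G (mod 10)] several values work for H in column 1 (H + U ≡ G (mod 10), carry-in 0); try H=4 ⇒ H=4.
Step 2. [L] L is the leading digit of a 6-digit sum of two 5-digit numbers; the final carry is exactly 1 ⇒ L=1.
Step 3. [col 1: H + U ≡ G (mod 10)] column 1 (H + U ≡ G (mod 10), carry-in 0) doesn't pin U yet; pick U=9 and continue ⇒ U=9.
Step 4. [col 1: H + U ≡ G (mod 10)] from column 1 (H=4, U=9, carry-in 0, digits 1,4,9 already taken and all letters distinct): G must equal 3. So G=3.
Step 5. [col 2: L + V ≡ C (mod 10)] no forcing yet in column 2 (carry-in 1); V=0 is free and consistent — try it, so V=0.
Step 6. [col 2: L + V ≡ C (mod 10)] in column 2 we have L+V≡C with carry-in 1; given L=1, V=0 and digits 0,1,3,4,9 already taken and all letters distinct, that pins C to 2. So C=2.
Step 7. [col 3: H + H ≡ A (mod 10)] column 3 reads H+H+carry(0)=A with H=4; with digits 0,1,2,3,4,9 already taken and all letters distinct, the only value for A is 8. So A=8.
Step 8. [col 4: B + V ≡ B (mod 10)] B=6 is one option consistent with column 4 (B + V ≡ B (mod 10), carry-in 0) — take it. So B=6.
Step 9. [col 5: T + A ≡ M (mod 10)] in column 5 we have T+A≡M with carry-in 0; given A=8 and digits 0,1,2,3,4,6,8,9 already taken and all letters distinct, that pins M to 5. So M=5.
Step 10. [col 5: T + A ≡ M (mod 10)] from column 5 (A=8, M=5, carry-in 0, digits 0,1,2,3,4,5,6,8,9 already taken and all letters distinct): T must equal 7, so T=7.

Answer: A=8, B=6, C=2, G=3, H=4, L=1, M=5, T=7, U=9, V=0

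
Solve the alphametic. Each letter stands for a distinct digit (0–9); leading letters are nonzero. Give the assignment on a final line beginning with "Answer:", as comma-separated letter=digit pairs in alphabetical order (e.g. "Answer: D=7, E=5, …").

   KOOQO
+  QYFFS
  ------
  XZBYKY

Step 1. [col 1: O + S ≡ Y (mod 10)] several values work for S in column 1 (O + S ≡ Y (mod 10), carry-in 0); try S=8. So S=8.
Step 2. [col 1: O + S ≡ Y (mod 10)] column 1 (O + S ≡ Y (mod 10), carry-in 0) doesn't pin O yet; pick O=5 and continue. So O=5.
Step 3. [X] X is the leading digit of a 6-digit sum of two 5-digit numbers; the final carry is exactly 1. So X=1.
Step 4. [col 1: O + S ≡ Y (mod 10)] in column 1 we have O+S≡Y with carry-in 0; given O=5, S=8 and digits 1,5,8 already taken and all letters distinct, that pins Y to 3 ⇒ Y=3.
Step 5. [col 2: Q + F ≡ K (mod 10)] several values work for K in column 2 (Q + F ≡ K (mod 10), carry-in 1); try K=4, so K=4.
Step 6. [col 2: Q + F ≡ K (mod 10)] several values work for Q in column 2 (Q + F ≡ K (mod 10), carry-in 1); try Q=6, so Q=6.
Step 7. [col 2: Q + F ≡ K (mod 10)] in column 2 we have Q+F≡K with carry-in 1; given Q=6, K=4 and digits 1,3,4,5,6,8 already taken and all letters distinct, that pins F to 7, so F=7.
Step 8. [col 4: O + Y ≡ B (mod 10)] column 4 reads O+Y+carry(1)=B with O=5, Y=3; with digits 1,3,4,5,6,7,8 already taken and all letters distinct, the only value for B is 9, so B=9.
Step 9. [col 5: K + Q ≡ Z (mod 10)] in column 5 we have K+Q≡Z with carry-in 0; given K=4, Q=6 and digits 1,3,4,5,6,7,8,9 already taken and all letters distinct, that pins Z to 0. So Z=0.

Answer: B=9, F=7, K=4, O=5, Q=6, S=8, X=1, Y=3, Z=0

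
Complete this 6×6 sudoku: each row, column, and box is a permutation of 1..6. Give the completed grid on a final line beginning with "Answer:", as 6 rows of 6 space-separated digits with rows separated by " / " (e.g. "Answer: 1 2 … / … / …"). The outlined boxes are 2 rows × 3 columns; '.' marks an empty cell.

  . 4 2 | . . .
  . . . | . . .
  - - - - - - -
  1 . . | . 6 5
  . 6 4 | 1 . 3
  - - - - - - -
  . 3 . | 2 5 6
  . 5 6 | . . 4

Step 1. [r2c3∈{1,3,5}] in col 3, 5 fits only at r2c3. So r2c3=5.
Step 2. [r2c5∈{1,2,3,4}] 4 has one home in col 5: r2c5 ⇒ r2c5=4.
Step 3. [r6c4∈{3}] r6c4 is down to just 3. So r6c4=3.
Step 4. [r1c6∈{1}] nothing but 1 survives at r1c6 ⇒ r1c6=1.
Step 5. [r2c1∈{3,6}] across row 2, 3 lands solely at r2c1. So r2c1=3.
Step 6. [r1c4∈{5,6}] row 1 places 5 nowhere but r1c4. So r1c4=5.
Step 7. [r6c1∈{2}] nothing but 2 survives at r6c1. So r6c1=2.
Step 8. [r4c5∈{2}] r4c5's peers cover all but 2, so r4c5=2.
Step 9. [r4c1∈{5}] r4c1 is down to just 5. So r4c1=5.
Step 10. [r2c4∈{6}] only 6 remains possible at r2c4 ⇒ r2c4=6.
Step 11. [r3c2∈{2}] only 2 remains possible at r3c2, so r3c2=2.
Step 12. [r5c1∈{4}] r5c1 is down to just 4 ⇒ r5c1=4.
Step 13. [r2c2∈{1}] r2c2 has the single candidate 1 ⇒ r2c2=1.
Step 14. [r5c3∈{1}] r5c3 is down to just 1 ⇒ r5c3=1.
Step 15. [r1c5∈{3}] nothing but 3 survives at r1c5. So r1c5=3.
Step 16. [r2c6∈{2}] r2c6 is down to just 2, so r2c6=2.
Step 17. [r3c4∈{4}] r3c4 has the single candidate 4 ⇒ r3c4=4.
Step 18. [r1c1∈{6}] only 6 remains possible at r1c1 ⇒ r1c1=6.
Step 19. [r3c3∈{3}] only 3 remains possible at r3c3, so r3c3=3.
Step 20. [r6c5∈{1}] r6c5's peers cover all but 1 ⇒ r6c5=1.

Answer: 6 4 2 5 3 1 / 3 1 5 6 4 2 / 1 2 3 4 6 5 / 5 6 4 1 2 3 / 4 3 1 2 5 6 / 2 5 6 3 1 4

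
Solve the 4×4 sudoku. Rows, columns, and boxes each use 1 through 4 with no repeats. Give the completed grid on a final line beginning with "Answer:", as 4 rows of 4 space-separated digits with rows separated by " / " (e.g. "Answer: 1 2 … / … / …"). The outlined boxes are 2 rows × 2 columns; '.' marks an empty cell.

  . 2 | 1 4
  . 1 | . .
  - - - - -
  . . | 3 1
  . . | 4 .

Step 1. [r4c4∈{2}] only 2 remains possible at r4c4 ⇒ r4c4=2.
Step 2. [r2c1∈{3,4}] 4 has one home in row 2: r2c1. So r2c1=4.
Step 3. [r4c1∈{1,3}] in row 4, 1 fits only at r4c1, so r4c1=1.
Step 4. [r4c2∈{3}] r4c2's peers cover all but 3. So r4c2=3.
Step 5. [r3c1∈{2}] only 2 remains possible at r3c1, so r3c1=2.
Step 6. [r3c2∈{4}] r3c2's peers cover all but 4 ⇒ r3c2=4.
Step 7. [r2c3∈{2}] only 2 remains possible at r2c3, so r2c3=2.
Step 8. [r1c1∈{3}] nothing but 3 survives at r1c1. So r1c1=3.
Step 9. [r2c4∈{3}] nothing but 3 survives at r2c4. So r2c4=3.

Answer: 3 2 1 4 / 4 1 2 3 / 2 4 3 1 / 1 3 4 2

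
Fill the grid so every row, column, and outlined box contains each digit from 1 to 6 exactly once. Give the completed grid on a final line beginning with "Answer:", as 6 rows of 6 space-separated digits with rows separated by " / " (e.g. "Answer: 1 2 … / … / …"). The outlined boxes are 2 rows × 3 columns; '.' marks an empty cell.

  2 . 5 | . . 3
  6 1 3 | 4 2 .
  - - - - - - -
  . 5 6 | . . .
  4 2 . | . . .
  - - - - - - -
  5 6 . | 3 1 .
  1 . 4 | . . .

Step 1. [r1c5∈{6}] r1c5 has the single candidate 6 ⇒ r1c5=6.
Step 2. [r6c5∈{5}] r6c5's peers cover all but 5 ⇒ r6c5=5.
Step 3. [r4c4∈{1,5,6}] 5 has one home in col 4: r4c4 ⇒ r4c4=5.
Step 4. [r6c4∈{2,6}] r6c4 is the only open cell in col 4 admitting 6. So r6c4=6.
Step 5. [r3c5∈{3,4}] across col 5, 4 lands solely at r3c5, so r3c5=4.
Step 6. [r6c6∈{2}] r6c6's peers cover all but 2 ⇒ r6c6=2.
Step 7. [r3c6∈{1}] r3c6 has the single candidate 1. So r3c6=1.
Step 8. [r4c6∈{6}] r4c6 has the single candidate 6. So r4c6=6.
Step 9. [r4c3∈{1}] r4c3's peers cover all but 1. So r4c3=1.
Step 10. [r1c4∈{1}] r1c4 has the single candidate 1. So r1c4=1.
Step 11. [r5c3∈{2}] r5c3 has the single candidate 2 ⇒ r5c3=2.
Step 12. [r2c6∈{5}] r2c6's peers cover all but 5 ⇒ r2c6=5.
Step 13. [r4c5∈{3}] r4c5's peers cover all but 3. So r4c5=3.
Step 14. [r1c2∈{4}] only 4 remains possible at r1c2, so r1c2=4.
Step 15. [r3c1∈{3}] r3c1 is down to just 3 ⇒ r3c1=3.
Step 16. [r6c2∈{3}] r6c2 has the single candidate 3 ⇒ r6c2=3.
Step 17. [r3c4∈{2}] only 2 remains possible at r3c4, so r3c4=2.
Step 18. [r5c6∈{4}] nothing but 4 survives at r5c6. So r5c6=4.

Answer: 2 4 5 1 6 3 / 6 1 3 4 2 5 / 3 5 6 2 4 1 / 4 2 1 5 3 6 / 5 6 2 3 1 4 / 1 3 4 6 5 2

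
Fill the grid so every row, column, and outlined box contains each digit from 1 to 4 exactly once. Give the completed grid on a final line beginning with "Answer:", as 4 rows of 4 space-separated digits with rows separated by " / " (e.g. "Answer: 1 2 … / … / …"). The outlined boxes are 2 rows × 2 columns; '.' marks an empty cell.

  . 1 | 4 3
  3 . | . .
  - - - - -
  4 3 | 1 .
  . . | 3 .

Step 1. [r4c2∈{2}] r4c2 is down to just 2. So r4c2=2.
Step 2. [r3c4∈{2}] nothing but 2 survives at r3c4, so r3c4=2.
Step 3. [r2c3∈{2}] nothing but 2 survives at r2c3, so r2c3=2.
Step 4. [r4c4∈{4}] r4c4's peers cover all but 4. So r4c4=4.
Step 5. [r2c4∈{1}] only 1 remains possible at r2c4 ⇒ r2c4=1.
Step 6. [r2c2∈{4}] only 4 remains possible at r2c2, so r2c2=4.
Step 7. [r4c1∈{1}] r4c1 has the single candidate 1, so r4c1=1.
Step 8. [r1c1∈{2}] r1c1 is down to just 2 ⇒ r1c1=2.

Answer: 2 1 4 3 / 3 4 2 1 / 4 3 1 2 / 1 2 3 4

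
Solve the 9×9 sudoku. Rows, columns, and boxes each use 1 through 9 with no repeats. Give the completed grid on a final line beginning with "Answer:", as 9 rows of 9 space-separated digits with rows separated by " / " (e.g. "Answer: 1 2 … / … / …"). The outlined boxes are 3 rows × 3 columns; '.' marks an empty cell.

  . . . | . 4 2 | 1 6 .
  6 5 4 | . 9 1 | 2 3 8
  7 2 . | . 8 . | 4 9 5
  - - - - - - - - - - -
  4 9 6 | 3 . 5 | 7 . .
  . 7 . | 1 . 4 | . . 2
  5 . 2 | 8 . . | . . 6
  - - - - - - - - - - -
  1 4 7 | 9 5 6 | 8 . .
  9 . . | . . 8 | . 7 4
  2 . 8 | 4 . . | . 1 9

Step 1. [r5c3∈{3}] r5c3's peers cover all but 3. So r5c3=3.
Step 2. [r9c7∈{3,5,6}] across row 9, 5 lands solely at r9c7 ⇒ r9c7=5.
Step 3. [r5c1∈{8}] r5c1's peers cover all but 8 ⇒ r5c1=8.
Step 4. [r6c5∈{7}] r6c5 is down to just 7, so r6c5=7.
Step 5. [r9c5∈{3}] r9c5's peers cover all but 3. So r9c5=3.
Step 6. [r8c2∈{3,6}] 3 has one home in box 7: r8c2. So r8c2=3.
Step 7. [r1c4∈{5,7}] row 1 places 5 nowhere but r1c4, so r1c4=5.
Step 8. [r4c5∈{2}] only 2 remains possible at r4c5 ⇒ r4c5=2.
Step 9. [r5c7∈{9}] only 9 remains possible at r5c7, so r5c7=9.
Step 10. [r7c9∈{3}] r7c9 has the single candidate 3 ⇒ r7c9=3.
Step 11. [r1c9∈{7}] r1c9 has the single candidate 7. So r1c9=7.
Step 12. [r3c3∈{1}] only 1 remains possible at r3c3, so r3c3=1.
Step 13. [r8c3∈{5}] r8c3's peers cover all but 5. So r8c3=5.
Step 14. [r8c7∈{6}] nothing but 6 survives at r8c7 ⇒ r8c7=6.
Step 15. [r9c2∈{6}] only 6 remains possible at r9c2. So r9c2=6.
Step 16. [r5c5∈{6}] r5c5 has the single candidate 6, so r5c5=6.
Step 17. [r1c1∈{3}] r1c1's peers cover all but 3 ⇒ r1c1=3.
Step 18. [r8c5∈{1}] r8c5 is down to just 1. So r8c5=1.
Step 19. [r3c4∈{6}] r3c4 is down to just 6. So r3c4=6.
Step 20. [r9c6∈{7}] nothing but 7 survives at r9c6, so r9c6=7.
Step 21. [r2c4∈{7}] r2c4 is down to just 7, so r2c4=7.
Step 22. [r1c2∈{8}] only 8 remains possible at r1c2, so r1c2=8.
Step 23. [r1c3∈{9}] r1c3's peers cover all but 9 ⇒ r1c3=9.
Step 24. [r6c2∈{1}] r6c2 is down to just 1, so r6c2=1.
Step 25. [r4c9∈{1}] r4c9 is down to just 1 ⇒ r4c9=1.
Step 26. [r7c8∈{2}] r7c8's peers cover all but 2 ⇒ r7c8=2.
Step 27. [r6c7∈{3}] nothing but 3 survives at r6c7, so r6c7=3.
Step 28. [r5c8∈{5}] nothing but 5 survives at r5c8 ⇒ r5c8=5.
Step 29. [r4c8∈{8}] r4c8 is down to just 8 ⇒ r4c8=8.
Step 30. [r3c6∈{3}] r3c6's peers cover all but 3 ⇒ r3c6=3.
Step 31. [r6c8∈{4}] r6c8 has the single candidate 4. So r6c8=4.
Step 32. [r6c6∈{9}] nothing but 9 survives at r6c6. So r6c6=9.
Step 33. [r8c4∈{2}] only 2 remains possible at r8c4, so r8c4=2.

Answer: 3 8 9 5 4 2 1 6 7 / 6 5 4 7 9 1 2 3 8 / 7 2 1 6 8 3 4 9 5 / 4 9 6 3 2 5 7 8 1 / 8 7 3 1 6 4 9 5 2 / 5 1 2 8 7 9 3 4 6 / 1 4 7 9 5 6 8 2 3 / 9 3 5 2 1 8 6 7 4 / 2 6 8 4 3 7 5 1 9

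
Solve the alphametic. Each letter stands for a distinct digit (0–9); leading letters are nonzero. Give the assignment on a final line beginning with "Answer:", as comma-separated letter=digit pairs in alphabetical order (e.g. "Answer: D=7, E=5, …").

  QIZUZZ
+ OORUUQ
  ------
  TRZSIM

Step 1. [col 1: Z + Q ≡ M (mod 10)] several values work for M in column 1 (Z + Q ≡ M (mod 10), carry-in 0); try M=9 ⇒ M=9.
Step 2. [col 1: Z + Q ≡ M (mod 10)] column 1 (Z + Q ≡ M (mod 10), carry-in 0) doesn't pin Q yet; pick Q=4 and continue, so Q=4.
Step 3. [col 1: Z + Q ≡ M (mod 10)] column 1: given Q=4, M=9, carry-in 0, and digits 4,9 already taken and all letters distinct, Z+Q≡M (mod 10) forces Z=5 ⇒ Z=5.
Step 4. [col 2: Z + U ≡ I (mod 10)] column 2 (Z + U ≡ I (mod 10), carry-in 0) doesn't pin U yet; pick U=3 and continue, so U=3.
Step 5. [col 2: Z + U ≡ I (mod 10)] column 2: given Z=5, U=3, carry-in 0, and digits 3,4,5,9 already taken and all letters distinct, Z+U≡I (mod 10) forces I=8 ⇒ I=8.
Step 6. [col 3: U + U ≡ S (mod 10)] column 3 reads U+U+carry(0)=S with U=3; with digits 3,4,5,8,9 already taken and all letters distinct, the only value for S is 6 ⇒ S=6.
Step 7. [col 4: Z + R ≡ Z (mod 10)] in column 4 we have Z+R≡Z with carry-in 0; given Z=5 and digits 3,4,5,6,8,9 already taken and all letters distinct, that pins R to 0 ⇒ R=0.
Step 8. [col 5: I + O ≡ R (mod 10)] in column 5 we have I+O≡R with carry-in 0; given I=8, R=0 and digits 0,3,4,5,6,8,9 already taken and all letters distinct, that pins O to 2, so O=2.
Step 9. [col 6: Q + O ≡ T (mod 10)] from column 6 (Q=4, O=2, carry-in 1, digits 0,2,3,4,5,6,8,9 already taken and all letters distinct): T must equal 7, so T=7.

Answer: I=8, M=9, O=2, Q=4, R=0, S=6, T=7, U=3, Z=5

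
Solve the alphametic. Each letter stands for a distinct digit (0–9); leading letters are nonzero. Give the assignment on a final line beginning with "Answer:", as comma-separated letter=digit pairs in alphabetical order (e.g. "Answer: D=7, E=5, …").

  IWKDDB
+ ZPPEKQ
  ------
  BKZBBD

Step 1. [col 1: B + Q ≡ D (mod 10)] several values work for Q in column 1 (B + Q ≡ D (mod 10), carry-in 0); try Q=3. So Q=3.
Step 2. [col 1: B + Q ≡ D (mod 10)] column 1 (B + Q ≡ D (mod 10), carry-in 0) doesn't pin D yet; pick D=2 and continue, so D=2.
Step 3. [col 1: B + Q ≡ D (mod 10)] column 1 reads B+Q+carry(0)=D with Q=3, D=2; with digits 2,3 already taken and all letters distinct, the only value for B is 9, so B=9.
Step 4. [col 2: D + K ≡ B (mod 10)] in column 2 we have D+K≡B with carry-in 1; given D=2, B=9 and digits 2,3,9 already taken and all letters distinct, that pins K to 6, so K=6.
Step 5. [col 3: D + E ≡ B (mod 10)] column 3 reads D+E+carry(0)=B with D=2, B=9; with digits 2,3,6,9 already taken and all letters distinct, the only value for E is 7 ⇒ E=7.
Step 6. [col 4: K + P ≡ Z (mod 10)] several values work for P in column 4 (K + P ≡ Z (mod 10), carry-in 0); try P=5, so P=5.
Step 7. [col 4: K + P ≡ Z (mod 10)] column 4 reads K+P+carry(0)=Z with K=6, P=5; with digits 2,3,5,6,7,9 already taken and all letters distinct, the only value for Z is 1 ⇒ Z=1.
Step 8. [col 5: W + P ≡ K (mod 10)] from column 5 (P=5, K=6, carry-in 1, digits 1,2,3,5,6,7,9 already taken and all letters distinct): W must equal 0, so W=0.
Step 9. [col 6: I + Z ≡ B (mod 10)] in column 6 we have I+Z≡B with carry-in 0; given Z=1, B=9 and digits 0,1,2,3,5,6,7,9 already taken and all letters distinct, that pins I to 8. So I=8.

Answer: B=9, D=2, E=7, I=8, K=6, P=5, Q=3, W=0, Z=1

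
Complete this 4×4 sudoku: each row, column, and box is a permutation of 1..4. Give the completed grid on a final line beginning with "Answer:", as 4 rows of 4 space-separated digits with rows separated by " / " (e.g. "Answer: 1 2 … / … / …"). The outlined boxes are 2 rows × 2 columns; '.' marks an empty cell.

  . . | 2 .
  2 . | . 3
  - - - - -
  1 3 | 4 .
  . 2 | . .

Step 1. [r2c2∈{1,4}] in row 2, 4 fits only at r2c2, so r2c2=4.
Step 2. [r2c3∈{1}] only 1 remains possible at r2c3. So r2c3=1.
Step 3. [r1c2∈{1}] nothing but 1 survives at r1c2. So r1c2=1.
Step 4. [r4c1∈{4}] r4c1 is down to just 4 ⇒ r4c1=4.
Step 5. [r4c3∈{3}] r4c3 has the single candidate 3 ⇒ r4c3=3.
Step 6. [r4c4∈{1}] r4c4 has the single candidate 1. So r4c4=1.
Step 7. [r1c1∈{3}] nothing but 3 survives at r1c1. So r1c1=3.
Step 8. [r1c4∈{4}] nothing but 4 survives at r1c4. So r1c4=4.
Step 9. [r3c4∈{2}] r3c4 has the single candidate 2 ⇒ r3c4=2.

Answer: 3 1 2 4 / 2 4 1 3 / 1 3 4 2 / 4 2 3 1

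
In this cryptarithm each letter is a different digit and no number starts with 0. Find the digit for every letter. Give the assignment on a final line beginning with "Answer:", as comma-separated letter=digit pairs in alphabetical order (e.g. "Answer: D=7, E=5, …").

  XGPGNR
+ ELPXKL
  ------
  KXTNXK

Step 1. [col 1: R + L ≡ K (mod 10)] several values work for R in column 1 (R + L ≡ K (mod 10), carry-in 0); try R=4 ⇒ R=4.
Step 2. [col 1: R + L ≡ K (mod 10)] no forcing yet in column 1 (carry-in 0); K=7 is free and consistent — try it, so K=7.
Step 3. [col 1: R + L ≡ K (mod 10)] column 1: given R=4, K=7, carry-in 0, and digits 4,7 already taken and all letters distinct, R+L≡K (mod 10) forces L=3, so L=3.
Step 4. [col 2: N + K ≡ X (mod 10)] no forcing yet in column 2 (carry-in 0); N=9 is free and consistent — try it. So N=9.
Step 5. [col 2: N + K ≡ X (mod 10)] from column 2 (N=9, K=7, carry-in 0, digits 3,4,7,9 already taken and all letters distinct): X must equal 6, so X=6.
Step 6. [col 3: G + X ≡ N (mod 10)] column 3 reads G+X+carry(1)=N with X=6, N=9; with digits 3,4,6,7,9 already taken and all letters distinct, the only value for G is 2, so G=2.
Step 7. [col 4: P + P ≡ T (mod 10)] column 4: given nothing yet, carry-in 0, and digits 2,3,4,6,7,9 already taken and all letters distinct, P+P≡T (mod 10) forces P=5 ⇒ P=5.
Step 8. [col 4: P + P ≡ T (mod 10)] column 4: given P=5, carry-in 0, and digits 2,3,4,5,6,7,9 already taken and all letters distinct, P+P≡T (mod 10) forces T=0 ⇒ T=0.
Step 9. [col 6: X + E ≡ K (mod 10)] from column 6 (X=6, K=7, carry-in 0, digits 0,2,3,4,5,6,7,9 already taken and all letters distinct): E must equal 1, so E=1.

Answer: E=1, G=2, K=7, L=3, N=9, P=5, R=4, T=0, X=6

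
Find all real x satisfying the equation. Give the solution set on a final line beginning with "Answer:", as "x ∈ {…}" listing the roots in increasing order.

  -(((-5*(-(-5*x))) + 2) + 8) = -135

Step 1. [-(((-5*(-(-5*x))) + 2) + 8) = -135] leading − — multiply by −1. So neg: ((-5*(-(-5*x))) + 2) + 8 = 135.
Step 2. [((-5*(-(-5*x))) + 2) + 8 = 135] subtract 8: x sits inside (… + 8). So sub: (-5*(-(-5*x))) + 2 = 127.
Step 3. [(-5*(-(-5*x))) + 2 = 127] subtract 2: x sits inside (… + 2), so sub: -5*(-(-5*x)) = 125.
Step 4. [-5*(-(-5*x)) = 125] -5 out front; divide by -5 ⇒ div: -(-5*x) = -25.
Step 5. [-(-5*x) = -25] LHS negated; negate both sides ⇒ neg: -5*x = 25.
Step 6. [-5*x = 25] divide by the outer -5 ⇒ div: x = -5.

Answer: x ∈ {-5}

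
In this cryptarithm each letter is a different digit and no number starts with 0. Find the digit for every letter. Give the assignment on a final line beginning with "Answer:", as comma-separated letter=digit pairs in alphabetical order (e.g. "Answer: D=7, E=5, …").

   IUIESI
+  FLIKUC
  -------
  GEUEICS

Step 1. [col 1: I + C ≡ S (mod 10)] I=7 is one option consistent with column 1 (I + C ≡ S (mod 10), carry-in 0) — take it ⇒ I=7.
Step 2. [col 1: I + C ≡ S (mod 10)] column 1 (I + C ≡ S (mod 10), carry-in 0) doesn't pin C yet; pick C=8 and continue. So C=8.
Step 3. [col 1: I + C ≡ S (mod 10)] from column 1 (I=7, C=8, carry-in 0, digits 7,8 already taken and all letters distinct): S must equal 5. So S=5.
Step 4. [col 2: S + U ≡ C (mod 10)] column 2: given S=5, C=8, carry-in 1, and digits 5,7,8 already taken and all letters distinct, S+U≡C (mod 10) forces U=2. So U=2.
Step 5. [col 3: E + K ≡ I (mod 10)] column 3 (E + K ≡ I (mod 10), carry-in 0) doesn't pin E yet; pick E=4 and continue ⇒ E=4.
Step 6. [G] the sum has 7 digits but both addends have 6; that extra leading digit G is the final carry, namely 1. So G=1.
Step 7. [col 3: E + K ≡ I (mod 10)] column 3 reads E+K+carry(0)=I with E=4, I=7; with digits 1,2,4,5,7,8 already taken and all letters distinct, the only value for K is 3, so K=3.
Step 8. [col 5: U + L ≡ U (mod 10)] in column 5 we have U+L≡U with carry-in 1; given U=2 and digits 1,2,3,4,5,7,8 already taken and all letters distinct, that pins L to 9, so L=9.
Step 9. [col 6: I + F ≡ E (mod 10)] from column 6 (I=7, E=4, carry-in 1, digits 1,2,3,4,5,7,8,9 already taken and all letters distinct): F must equal 6 ⇒ F=6.

Answer: C=8, E=4, F=6, G=1, I=7, K=3, L=9, S=5, U=2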